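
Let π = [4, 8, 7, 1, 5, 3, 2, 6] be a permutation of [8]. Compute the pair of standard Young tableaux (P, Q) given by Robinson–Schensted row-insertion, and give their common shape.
P = [1, 2, 6] / [3, 5] / [4] / [7] / [8];  Q = [1, 2, 8] / [3, 5] / [4] / [6] / [7];  common shape = (3, 2, 1, 1, 1)

Row-insert the values π_1, π_2, … into P one at a time, bumping the leftmost entry strictly greater than the inserted value down to the next row. The recording tableau Q records, in position (i, j), the step at which that cell was added to P.
  Insert 4 (step 1): P = [4];  Q = [1]
  Insert 8 (step 2): P = [4, 8];  Q = [1, 2]
  Insert 7 (step 3): P = [4, 7] / [8];  Q = [1, 2] / [3]
  Insert 1 (step 4): P = [1, 7] / [4] / [8];  Q = [1, 2] / [3] / [4]
  Insert 5 (step 5): P = [1, 5] / [4, 7] / [8];  Q = [1, 2] / [3, 5] / [4]
  Insert 3 (step 6): P = [1, 3] / [4, 5] / [7] / [8];  Q = [1, 2] / [3, 5] / [4] / [6]
  Insert 2 (step 7): P = [1, 2] / [3, 5] / [4] / [7] / [8];  Q = [1, 2] / [3, 5] / [4] / [6] / [7]
  Insert 6 (step 8): P = [1, 2, 6] / [3, 5] / [4] / [7] / [8];  Q = [1, 2, 8] / [3, 5] / [4] / [6] / [7]
Final shape: (3, 2, 1, 1, 1).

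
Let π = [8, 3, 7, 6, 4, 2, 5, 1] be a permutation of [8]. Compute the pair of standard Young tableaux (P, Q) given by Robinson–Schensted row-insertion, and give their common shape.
P = [1, 4, 5] / [2] / [3] / [6] / [7] / [8];  Q = [1, 3, 7] / [2] / [4] / [5] / [6] / [8];  common shape = (3, 1, 1, 1, 1, 1)

Row-insert the values π_1, π_2, … into P one at a time, bumping the leftmost entry strictly greater than the inserted value down to the next row. The recording tableau Q records, in position (i, j), the step at which that cell was added to P.
  Insert 8 (step 1): P = [8];  Q = [1]
  Insert 3 (step 2): P = [3] / [8];  Q = [1] / [2]
  Insert 7 (step 3): P = [3, 7] / [8];  Q = [1, 3] / [2]
  Insert 6 (step 4): P = [3, 6] / [7] / [8];  Q = [1, 3] / [2] / [4]
  Insert 4 (step 5): P = [3, 4] / [6] / [7] / [8];  Q = [1, 3] / [2] / [4] / [5]
  Insert 2 (step 6): P = [2, 4] / [3] / [6] / [7] / [8];  Q = [1, 3] / [2] / [4] / [5] / [6]
  Insert 5 (step 7): P = [2, 4, 5] / [3] / [6] / [7] / [8];  Q = [1, 3, 7] / [2] / [4] / [5] / [6]
  Insert 1 (step 8): P = [1, 4, 5] / [2] / [3] / [6] / [7] / [8];  Q = [1, 3, 7] / [2] / [4] / [5] / [6] / [8]
Final shape: (3, 1, 1, 1, 1, 1).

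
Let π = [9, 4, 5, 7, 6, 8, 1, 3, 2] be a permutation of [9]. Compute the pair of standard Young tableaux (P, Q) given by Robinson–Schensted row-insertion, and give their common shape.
P = [1, 2, 6, 8] / [3, 5] / [4] / [7] / [9];  Q = [1, 3, 4, 6] / [2, 8] / [5] / [7] / [9];  common shape = (4, 2, 1, 1, 1)

Row-insert the values π_1, π_2, … into P one at a time, bumping the leftmost entry strictly greater than the inserted value down to the next row. The recording tableau Q records, in position (i, j), the step at which that cell was added to P.
  Insert 9 (step 1): P = [9];  Q = [1]
  Insert 4 (step 2): P = [4] / [9];  Q = [1] / [2]
  Insert 5 (step 3): P = [4, 5] / [9];  Q = [1, 3] / [2]
  Insert 7 (step 4): P = [4, 5, 7] / [9];  Q = [1, 3, 4] / [2]
  Insert 6 (step 5): P = [4, 5, 6] / [7] / [9];  Q = [1, 3, 4] / [2] / [5]
  Insert 8 (step 6): P = [4, 5, 6, 8] / [7] / [9];  Q = [1, 3, 4, 6] / [2] / [5]
  Insert 1 (step 7): P = [1, 5, 6, 8] / [4] / [7] / [9];  Q = [1, 3, 4, 6] / [2] / [5] / [7]
  Insert 3 (step 8): P = [1, 3, 6, 8] / [4, 5] / [7] / [9];  Q = [1, 3, 4, 6] / [2, 8] / [5] / [7]
  Insert 2 (step 9): P = [1, 2, 6, 8] / [3, 5] / [4] / [7] / [9];  Q = [1, 3, 4, 6] / [2, 8] / [5] / [7] / [9]
Final shape: (4, 2, 1, 1, 1).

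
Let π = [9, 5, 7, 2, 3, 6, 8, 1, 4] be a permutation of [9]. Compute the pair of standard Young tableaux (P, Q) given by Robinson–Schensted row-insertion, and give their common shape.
P = [1, 3, 4, 8] / [2, 6] / [5, 7] / [9];  Q = [1, 3, 6, 7] / [2, 5] / [4, 9] / [8];  common shape = (4, 2, 2, 1)

Row-insert the values π_1, π_2, … into P one at a time, bumping the leftmost entry strictly greater than the inserted value down to the next row. The recording tableau Q records, in position (i, j), the step at which that cell was added to P.
  Insert 9 (step 1): P = [9];  Q = [1]
  Insert 5 (step 2): P = [5] / [9];  Q = [1] / [2]
  Insert 7 (step 3): P = [5, 7] / [9];  Q = [1, 3] / [2]
  Insert 2 (step 4): P = [2, 7] / [5] / [9];  Q = [1, 3] / [2] / [4]
  Insert 3 (step 5): P = [2, 3] / [5, 7] / [9];  Q = [1, 3] / [2, 5] / [4]
  Insert 6 (step 6): P = [2, 3, 6] / [5, 7] / [9];  Q = [1, 3, 6] / [2, 5] / [4]
  Insert 8 (step 7): P = [2, 3, 6, 8] / [5, 7] / [9];  Q = [1, 3, 6, 7] / [2, 5] / [4]
  Insert 1 (step 8): P = [1, 3, 6, 8] / [2, 7] / [5] / [9];  Q = [1, 3, 6, 7] / [2, 5] / [4] / [8]
  Insert 4 (step 9): P = [1, 3, 4, 8] / [2, 6] / [5, 7] / [9];  Q = [1, 3, 6, 7] / [2, 5] / [4, 9] / [8]
Final shape: (4, 2, 2, 1).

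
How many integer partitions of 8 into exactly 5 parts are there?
p(8, 5 parts) = 3

Partitions of n into exactly k parts ↔ partitions of n − k into at most k parts (subtract 1 from each part). For n = 8, k = 5, the partitions are: 4+1+1+1+1, 3+2+1+1+1, 2+2+2+1+1. Count = 3.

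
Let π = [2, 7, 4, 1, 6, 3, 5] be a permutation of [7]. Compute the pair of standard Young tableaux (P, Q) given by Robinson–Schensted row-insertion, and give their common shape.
P = [1, 3, 5] / [2, 4, 6] / [7];  Q = [1, 2, 5] / [3, 6, 7] / [4];  common shape = (3, 3, 1)

Row-insert the values π_1, π_2, … into P one at a time, bumping the leftmost entry strictly greater than the inserted value down to the next row. The recording tableau Q records, in position (i, j), the step at which that cell was added to P.
  Insert 2 (step 1): P = [2];  Q = [1]
  Insert 7 (step 2): P = [2, 7];  Q = [1, 2]
  Insert 4 (step 3): P = [2, 4] / [7];  Q = [1, 2] / [3]
  Insert 1 (step 4): P = [1, 4] / [2] / [7];  Q = [1, 2] / [3] / [4]
  Insert 6 (step 5): P = [1, 4, 6] / [2] / [7];  Q = [1, 2, 5] / [3] / [4]
  Insert 3 (step 6): P = [1, 3, 6] / [2, 4] / [7];  Q = [1, 2, 5] / [3, 6] / [4]
  Insert 5 (step 7): P = [1, 3, 5] / [2, 4, 6] / [7];  Q = [1, 2, 5] / [3, 6, 7] / [4]
Final shape: (3, 3, 1).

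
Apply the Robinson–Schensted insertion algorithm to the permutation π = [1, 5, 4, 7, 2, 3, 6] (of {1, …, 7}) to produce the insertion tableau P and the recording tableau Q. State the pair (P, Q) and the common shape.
P = [1, 2, 3, 6] / [4, 7] / [5];  Q = [1, 2, 4, 7] / [3, 6] / [5];  common shape = (4, 2, 1)

Row-insert the values π_1, π_2, … into P one at a time, bumping the leftmost entry strictly greater than the inserted value down to the next row. The recording tableau Q records, in position (i, j), the step at which that cell was added to P.
  Insert 1 (step 1): P = [1];  Q = [1]
  Insert 5 (step 2): P = [1, 5];  Q = [1, 2]
  Insert 4 (step 3): P = [1, 4] / [5];  Q = [1, 2] / [3]
  Insert 7 (step 4): P = [1, 4, 7] / [5];  Q = [1, 2, 4] / [3]
  Insert 2 (step 5): P = [1, 2, 7] / [4] / [5];  Q = [1, 2, 4] / [3] / [5]
  Insert 3 (step 6): P = [1, 2, 3] / [4, 7] / [5];  Q = [1, 2, 4] / [3, 6] / [5]
  Insert 6 (step 7): P = [1, 2, 3, 6] / [4, 7] / [5];  Q = [1, 2, 4, 7] / [3, 6] / [5]
Final shape: (4, 2, 1).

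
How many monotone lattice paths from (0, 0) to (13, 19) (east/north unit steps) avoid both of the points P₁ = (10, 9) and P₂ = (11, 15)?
Number of paths = 214760782

Inclusion–exclusion. Total paths: C(32, 13) = 347373600. Through P₁: C(19, 10)·C(13, 3) = 26420108. Through P₂: C(26, 11)·C(6, 2) = 115892400. Since P₁ is strictly southwest of P₂, a monotone path through both must visit P₁ then P₂; paths through both = C(19, 10)·C(7, 1)·C(6, 2) = 9699690. Avoid both = 347373600 − 26420108 − 115892400 + 9699690 = 214760782.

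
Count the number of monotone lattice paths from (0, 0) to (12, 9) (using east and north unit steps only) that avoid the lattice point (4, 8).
Number of paths = 289475

Total paths from (0, 0) to (12, 9): C(21, 12) = 293930. Paths through (4, 8): (paths (0, 0) → (4, 8)) × (paths (4, 8) → (12, 9)) = C(12, 4) · C(9, 8) = 495 · 9 = 4455. Avoidance count = 293930 − 4455 = 289475.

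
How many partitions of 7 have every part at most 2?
p(7, parts ≤ 2) = 4

Partitions of 7 with all parts ≤ 2: 2+2+2+1, 2+2+1+1+1, 2+1+1+1+1+1, 1+1+1+1+1+1+1. Count = 4.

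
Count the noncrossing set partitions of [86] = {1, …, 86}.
C_86 = 4180080073556524734514695828170907458428751314320

These noncrossing partitions are counted by the Catalan number C_n = (1/(n + 1)) · C(2n, n). For n = 86: C_86 = (1/87) · C(172, 86) = 363666966399417651902778537050868948883301364345840/87 = 4180080073556524734514695828170907458428751314320.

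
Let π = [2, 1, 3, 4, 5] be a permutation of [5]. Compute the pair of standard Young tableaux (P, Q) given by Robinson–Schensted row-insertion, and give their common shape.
P = [1, 3, 4, 5] / [2];  Q = [1, 3, 4, 5] / [2];  common shape = (4, 1)

Row-insert the values π_1, π_2, … into P one at a time, bumping the leftmost entry strictly greater than the inserted value down to the next row. The recording tableau Q records, in position (i, j), the step at which that cell was added to P.
  Insert 2 (step 1): P = [2];  Q = [1]
  Insert 1 (step 2): P = [1] / [2];  Q = [1] / [2]
  Insert 3 (step 3): P = [1, 3] / [2];  Q = [1, 3] / [2]
  Insert 4 (step 4): P = [1, 3, 4] / [2];  Q = [1, 3, 4] / [2]
  Insert 5 (step 5): P = [1, 3, 4, 5] / [2];  Q = [1, 3, 4, 5] / [2]
Final shape: (4, 1).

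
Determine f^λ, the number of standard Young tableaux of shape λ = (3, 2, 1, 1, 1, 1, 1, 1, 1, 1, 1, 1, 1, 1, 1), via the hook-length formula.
# SYT of shape (3, 2, 1, 1, 1, 1, 1, 1, 1, 1, 1, 1, 1, 1, 1) = 1344

Hook-length formula: f^λ = n! / Π hook(c), product over all cells c of the Young diagram. For λ = (3, 2, 1, 1, 1, 1, 1, 1, 1, 1, 1, 1, 1, 1, 1), n = 18 boxes. Hook lengths by row (left-to-right, top-to-bottom): [17, 3, 1]; [15, 1]; [13]; [12]; [11]; [10]; [9]; [8]; [7]; [6]; [5]; [4]; [3]; [2]; [1]. Product of hooks = 4763670912000. So f^λ = 18! / 4763670912000 = 6402373705728000 / 4763670912000 = 1344.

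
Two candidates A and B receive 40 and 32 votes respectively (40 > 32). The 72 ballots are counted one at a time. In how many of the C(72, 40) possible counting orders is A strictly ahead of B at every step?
Strict-lead orderings = 31691044710711201662

Total orderings of the 72 votes with 40 for A: C(72, 40) = 285219402396400814958. By the Bertrand ballot formula (Cycle Lemma / reflection principle), the number of orderings in which A is strictly ahead of B throughout is (p − q)/(p + q) · C(p + q, p) = (40 − 32)/(40 + 32) · 285219402396400814958 = 31691044710711201662.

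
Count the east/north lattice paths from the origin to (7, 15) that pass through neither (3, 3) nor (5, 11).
Number of paths = 82124

Inclusion–exclusion. Total paths: C(22, 7) = 170544. Through P₁: C(6, 3)·C(16, 4) = 36400. Through P₂: C(16, 5)·C(6, 2) = 65520. Since P₁ is strictly southwest of P₂, a monotone path through both must visit P₁ then P₂; paths through both = C(6, 3)·C(10, 2)·C(6, 2) = 13500. Avoid both = 170544 − 36400 − 65520 + 13500 = 82124.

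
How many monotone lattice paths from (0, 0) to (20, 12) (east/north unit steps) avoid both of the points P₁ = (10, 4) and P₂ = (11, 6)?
Number of paths = 135079217

Inclusion–exclusion. Total paths: C(32, 20) = 225792840. Through P₁: C(14, 10)·C(18, 10) = 43801758. Through P₂: C(17, 11)·C(15, 9) = 61941880. Since P₁ is strictly southwest of P₂, a monotone path through both must visit P₁ then P₂; paths through both = C(14, 10)·C(3, 1)·C(15, 9) = 15030015. Avoid both = 225792840 − 43801758 − 61941880 + 15030015 = 135079217.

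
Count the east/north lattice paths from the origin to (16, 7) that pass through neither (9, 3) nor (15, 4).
Number of paths = 163213

Inclusion–exclusion. Total paths: C(23, 16) = 245157. Through P₁: C(12, 9)·C(11, 7) = 72600. Through P₂: C(19, 15)·C(4, 1) = 15504. Since P₁ is strictly southwest of P₂, a monotone path through both must visit P₁ then P₂; paths through both = C(12, 9)·C(7, 6)·C(4, 1) = 6160. Avoid both = 245157 − 72600 − 15504 + 6160 = 163213.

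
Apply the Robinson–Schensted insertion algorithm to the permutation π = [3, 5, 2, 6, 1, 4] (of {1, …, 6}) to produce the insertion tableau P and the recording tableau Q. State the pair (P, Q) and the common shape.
P = [1, 4, 6] / [2, 5] / [3];  Q = [1, 2, 4] / [3, 6] / [5];  common shape = (3, 2, 1)

Row-insert the values π_1, π_2, … into P one at a time, bumping the leftmost entry strictly greater than the inserted value down to the next row. The recording tableau Q records, in position (i, j), the step at which that cell was added to P.
  Insert 3 (step 1): P = [3];  Q = [1]
  Insert 5 (step 2): P = [3, 5];  Q = [1, 2]
  Insert 2 (step 3): P = [2, 5] / [3];  Q = [1, 2] / [3]
  Insert 6 (step 4): P = [2, 5, 6] / [3];  Q = [1, 2, 4] / [3]
  Insert 1 (step 5): P = [1, 5, 6] / [2] / [3];  Q = [1, 2, 4] / [3] / [5]
  Insert 4 (step 6): P = [1, 4, 6] / [2, 5] / [3];  Q = [1, 2, 4] / [3, 6] / [5]
Final shape: (3, 2, 1).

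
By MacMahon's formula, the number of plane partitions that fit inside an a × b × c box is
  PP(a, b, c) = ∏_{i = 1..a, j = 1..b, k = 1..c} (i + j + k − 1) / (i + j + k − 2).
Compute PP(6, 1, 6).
PP(6, 1, 6) = 924

Evaluate the triple product over i = 1..6, j = 1..1, k = 1..6. The factors are (2/1) · (3/2) · (4/3) · (5/4) · (6/5) · (7/6) · (3/2) · (4/3) · … (36 factors total). The numerators and denominators telescope so the product is an integer; carrying out the multiplication exactly gives PP(6, 1, 6) = 924.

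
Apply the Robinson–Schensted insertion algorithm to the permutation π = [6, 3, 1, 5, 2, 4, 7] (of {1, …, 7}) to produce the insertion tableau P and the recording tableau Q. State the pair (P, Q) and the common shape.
P = [1, 2, 4, 7] / [3, 5] / [6];  Q = [1, 4, 6, 7] / [2, 5] / [3];  common shape = (4, 2, 1)

Row-insert the values π_1, π_2, … into P one at a time, bumping the leftmost entry strictly greater than the inserted value down to the next row. The recording tableau Q records, in position (i, j), the step at which that cell was added to P.
  Insert 6 (step 1): P = [6];  Q = [1]
  Insert 3 (step 2): P = [3] / [6];  Q = [1] / [2]
  Insert 1 (step 3): P = [1] / [3] / [6];  Q = [1] / [2] / [3]
  Insert 5 (step 4): P = [1, 5] / [3] / [6];  Q = [1, 4] / [2] / [3]
  Insert 2 (step 5): P = [1, 2] / [3, 5] / [6];  Q = [1, 4] / [2, 5] / [3]
  Insert 4 (step 6): P = [1, 2, 4] / [3, 5] / [6];  Q = [1, 4, 6] / [2, 5] / [3]
  Insert 7 (step 7): P = [1, 2, 4, 7] / [3, 5] / [6];  Q = [1, 4, 6, 7] / [2, 5] / [3]
Final shape: (4, 2, 1).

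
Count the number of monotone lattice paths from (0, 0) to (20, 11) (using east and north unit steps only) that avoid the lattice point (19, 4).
Number of paths = 84601475

Total paths from (0, 0) to (20, 11): C(31, 20) = 84672315. Paths through (19, 4): (paths (0, 0) → (19, 4)) × (paths (19, 4) → (20, 11)) = C(23, 19) · C(8, 1) = 8855 · 8 = 70840. Avoidance count = 84672315 − 70840 = 84601475.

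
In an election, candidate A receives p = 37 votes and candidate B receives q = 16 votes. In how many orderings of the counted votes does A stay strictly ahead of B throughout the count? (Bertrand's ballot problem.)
Strict-lead orderings = 5881813095795

Total orderings of the 53 votes with 37 for A: C(53, 37) = 14844575908435. By the Bertrand ballot formula (Cycle Lemma / reflection principle), the number of orderings in which A is strictly ahead of B throughout is (p − q)/(p + q) · C(p + q, p) = (37 − 16)/(37 + 16) · 14844575908435 = 5881813095795.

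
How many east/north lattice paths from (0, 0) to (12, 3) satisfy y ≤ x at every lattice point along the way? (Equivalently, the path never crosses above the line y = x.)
Number of paths = 350

By the reflection principle (André's argument), the number of monotone paths to (12, 3) with n ≤ m that never go above y = x is C(15, 12) − C(15, 13) = 455 − 105 = 350.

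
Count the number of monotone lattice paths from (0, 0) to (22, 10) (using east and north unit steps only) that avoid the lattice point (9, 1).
Number of paths = 59538040

Total paths from (0, 0) to (22, 10): C(32, 22) = 64512240. Paths through (9, 1): (paths (0, 0) → (9, 1)) × (paths (9, 1) → (22, 10)) = C(10, 9) · C(22, 13) = 10 · 497420 = 4974200. Avoidance count = 64512240 − 4974200 = 59538040.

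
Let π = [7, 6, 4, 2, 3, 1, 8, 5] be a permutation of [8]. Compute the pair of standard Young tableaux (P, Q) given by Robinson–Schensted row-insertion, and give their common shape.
P = [1, 3, 5] / [2, 8] / [4] / [6] / [7];  Q = [1, 5, 7] / [2, 8] / [3] / [4] / [6];  common shape = (3, 2, 1, 1, 1)

Row-insert the values π_1, π_2, … into P one at a time, bumping the leftmost entry strictly greater than the inserted value down to the next row. The recording tableau Q records, in position (i, j), the step at which that cell was added to P.
  Insert 7 (step 1): P = [7];  Q = [1]
  Insert 6 (step 2): P = [6] / [7];  Q = [1] / [2]
  Insert 4 (step 3): P = [4] / [6] / [7];  Q = [1] / [2] / [3]
  Insert 2 (step 4): P = [2] / [4] / [6] / [7];  Q = [1] / [2] / [3] / [4]
  Insert 3 (step 5): P = [2, 3] / [4] / [6] / [7];  Q = [1, 5] / [2] / [3] / [4]
  Insert 1 (step 6): P = [1, 3] / [2] / [4] / [6] / [7];  Q = [1, 5] / [2] / [3] / [4] / [6]
  Insert 8 (step 7): P = [1, 3, 8] / [2] / [4] / [6] / [7];  Q = [1, 5, 7] / [2] / [3] / [4] / [6]
  Insert 5 (step 8): P = [1, 3, 5] / [2, 8] / [4] / [6] / [7];  Q = [1, 5, 7] / [2, 8] / [3] / [4] / [6]
Final shape: (3, 2, 1, 1, 1).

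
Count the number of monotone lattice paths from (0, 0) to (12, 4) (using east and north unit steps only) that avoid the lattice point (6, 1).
Number of paths = 1232

Total paths from (0, 0) to (12, 4): C(16, 12) = 1820. Paths through (6, 1): (paths (0, 0) → (6, 1)) × (paths (6, 1) → (12, 4)) = C(7, 6) · C(9, 6) = 7 · 84 = 588. Avoidance count = 1820 − 588 = 1232.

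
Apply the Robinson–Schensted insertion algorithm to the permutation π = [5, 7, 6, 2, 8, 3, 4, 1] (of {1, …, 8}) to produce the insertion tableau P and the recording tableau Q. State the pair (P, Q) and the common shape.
P = [1, 3, 4] / [2, 6, 8] / [5] / [7];  Q = [1, 2, 5] / [3, 6, 7] / [4] / [8];  common shape = (3, 3, 1, 1)

Row-insert the values π_1, π_2, … into P one at a time, bumping the leftmost entry strictly greater than the inserted value down to the next row. The recording tableau Q records, in position (i, j), the step at which that cell was added to P.
  Insert 5 (step 1): P = [5];  Q = [1]
  Insert 7 (step 2): P = [5, 7];  Q = [1, 2]
  Insert 6 (step 3): P = [5, 6] / [7];  Q = [1, 2] / [3]
  Insert 2 (step 4): P = [2, 6] / [5] / [7];  Q = [1, 2] / [3] / [4]
  Insert 8 (step 5): P = [2, 6, 8] / [5] / [7];  Q = [1, 2, 5] / [3] / [4]
  Insert 3 (step 6): P = [2, 3, 8] / [5, 6] / [7];  Q = [1, 2, 5] / [3, 6] / [4]
  Insert 4 (step 7): P = [2, 3, 4] / [5, 6, 8] / [7];  Q = [1, 2, 5] / [3, 6, 7] / [4]
  Insert 1 (step 8): P = [1, 3, 4] / [2, 6, 8] / [5] / [7];  Q = [1, 2, 5] / [3, 6, 7] / [4] / [8]
Final shape: (3, 3, 1, 1).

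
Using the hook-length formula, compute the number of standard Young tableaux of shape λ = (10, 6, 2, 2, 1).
# SYT of shape (10, 6, 2, 2, 1) = 115472500

Hook-length formula: f^λ = n! / Π hook(c), product over all cells c of the Young diagram. For λ = (10, 6, 2, 2, 1), n = 21 boxes. Hook lengths by row (left-to-right, top-to-bottom): [14, 12, 9, 8, 7, 6, 4, 3, 2, 1]; [9, 7, 4, 3, 2, 1]; [4, 2]; [3, 1]; [1]. Product of hooks = 442451165184. So f^λ = 21! / 442451165184 = 51090942171709440000 / 442451165184 = 115472500.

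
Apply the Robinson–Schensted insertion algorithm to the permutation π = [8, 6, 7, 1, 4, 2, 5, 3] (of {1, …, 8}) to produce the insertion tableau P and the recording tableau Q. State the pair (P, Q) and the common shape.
P = [1, 2, 3] / [4, 5] / [6, 7] / [8];  Q = [1, 3, 7] / [2, 5] / [4, 8] / [6];  common shape = (3, 2, 2, 1)

Row-insert the values π_1, π_2, … into P one at a time, bumping the leftmost entry strictly greater than the inserted value down to the next row. The recording tableau Q records, in position (i, j), the step at which that cell was added to P.
  Insert 8 (step 1): P = [8];  Q = [1]
  Insert 6 (step 2): P = [6] / [8];  Q = [1] / [2]
  Insert 7 (step 3): P = [6, 7] / [8];  Q = [1, 3] / [2]
  Insert 1 (step 4): P = [1, 7] / [6] / [8];  Q = [1, 3] / [2] / [4]
  Insert 4 (step 5): P = [1, 4] / [6, 7] / [8];  Q = [1, 3] / [2, 5] / [4]
  Insert 2 (step 6): P = [1, 2] / [4, 7] / [6] / [8];  Q = [1, 3] / [2, 5] / [4] / [6]
  Insert 5 (step 7): P = [1, 2, 5] / [4, 7] / [6] / [8];  Q = [1, 3, 7] / [2, 5] / [4] / [6]
  Insert 3 (step 8): P = [1, 2, 3] / [4, 5] / [6, 7] / [8];  Q = [1, 3, 7] / [2, 5] / [4, 8] / [6]
Final shape: (3, 2, 2, 1).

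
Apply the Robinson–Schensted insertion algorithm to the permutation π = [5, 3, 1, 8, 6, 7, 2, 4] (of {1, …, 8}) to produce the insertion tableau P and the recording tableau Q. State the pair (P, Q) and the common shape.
P = [1, 2, 4] / [3, 6, 7] / [5, 8];  Q = [1, 4, 6] / [2, 5, 8] / [3, 7];  common shape = (3, 3, 2)

Row-insert the values π_1, π_2, … into P one at a time, bumping the leftmost entry strictly greater than the inserted value down to the next row. The recording tableau Q records, in position (i, j), the step at which that cell was added to P.
  Insert 5 (step 1): P = [5];  Q = [1]
  Insert 3 (step 2): P = [3] / [5];  Q = [1] / [2]
  Insert 1 (step 3): P = [1] / [3] / [5];  Q = [1] / [2] / [3]
  Insert 8 (step 4): P = [1, 8] / [3] / [5];  Q = [1, 4] / [2] / [3]
  Insert 6 (step 5): P = [1, 6] / [3, 8] / [5];  Q = [1, 4] / [2, 5] / [3]
  Insert 7 (step 6): P = [1, 6, 7] / [3, 8] / [5];  Q = [1, 4, 6] / [2, 5] / [3]
  Insert 2 (step 7): P = [1, 2, 7] / [3, 6] / [5, 8];  Q = [1, 4, 6] / [2, 5] / [3, 7]
  Insert 4 (step 8): P = [1, 2, 4] / [3, 6, 7] / [5, 8];  Q = [1, 4, 6] / [2, 5, 8] / [3, 7]
Final shape: (3, 3, 2).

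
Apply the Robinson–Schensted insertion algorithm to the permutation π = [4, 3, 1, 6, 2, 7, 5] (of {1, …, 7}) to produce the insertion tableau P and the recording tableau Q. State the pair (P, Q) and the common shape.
P = [1, 2, 5] / [3, 6, 7] / [4];  Q = [1, 4, 6] / [2, 5, 7] / [3];  common shape = (3, 3, 1)

Row-insert the values π_1, π_2, … into P one at a time, bumping the leftmost entry strictly greater than the inserted value down to the next row. The recording tableau Q records, in position (i, j), the step at which that cell was added to P.
  Insert 4 (step 1): P = [4];  Q = [1]
  Insert 3 (step 2): P = [3] / [4];  Q = [1] / [2]
  Insert 1 (step 3): P = [1] / [3] / [4];  Q = [1] / [2] / [3]
  Insert 6 (step 4): P = [1, 6] / [3] / [4];  Q = [1, 4] / [2] / [3]
  Insert 2 (step 5): P = [1, 2] / [3, 6] / [4];  Q = [1, 4] / [2, 5] / [3]
  Insert 7 (step 6): P = [1, 2, 7] / [3, 6] / [4];  Q = [1, 4, 6] / [2, 5] / [3]
  Insert 5 (step 7): P = [1, 2, 5] / [3, 6, 7] / [4];  Q = [1, 4, 6] / [2, 5, 7] / [3]
Final shape: (3, 3, 1).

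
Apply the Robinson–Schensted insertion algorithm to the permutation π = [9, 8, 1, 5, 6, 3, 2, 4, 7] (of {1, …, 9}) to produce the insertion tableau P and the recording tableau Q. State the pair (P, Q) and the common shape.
P = [1, 2, 4, 7] / [3, 6] / [5] / [8] / [9];  Q = [1, 4, 5, 9] / [2, 8] / [3] / [6] / [7];  common shape = (4, 2, 1, 1, 1)

Row-insert the values π_1, π_2, … into P one at a time, bumping the leftmost entry strictly greater than the inserted value down to the next row. The recording tableau Q records, in position (i, j), the step at which that cell was added to P.
  Insert 9 (step 1): P = [9];  Q = [1]
  Insert 8 (step 2): P = [8] / [9];  Q = [1] / [2]
  Insert 1 (step 3): P = [1] / [8] / [9];  Q = [1] / [2] / [3]
  Insert 5 (step 4): P = [1, 5] / [8] / [9];  Q = [1, 4] / [2] / [3]
  Insert 6 (step 5): P = [1, 5, 6] / [8] / [9];  Q = [1, 4, 5] / [2] / [3]
  Insert 3 (step 6): P = [1, 3, 6] / [5] / [8] / [9];  Q = [1, 4, 5] / [2] / [3] / [6]
  Insert 2 (step 7): P = [1, 2, 6] / [3] / [5] / [8] / [9];  Q = [1, 4, 5] / [2] / [3] / [6] / [7]
  Insert 4 (step 8): P = [1, 2, 4] / [3, 6] / [5] / [8] / [9];  Q = [1, 4, 5] / [2, 8] / [3] / [6] / [7]
  Insert 7 (step 9): P = [1, 2, 4, 7] / [3, 6] / [5] / [8] / [9];  Q = [1, 4, 5, 9] / [2, 8] / [3] / [6] / [7]
Final shape: (4, 2, 1, 1, 1).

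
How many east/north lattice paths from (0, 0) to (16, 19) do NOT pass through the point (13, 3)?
Number of paths = 4059386310

Total paths from (0, 0) to (16, 19): C(35, 16) = 4059928950. Paths through (13, 3): (paths (0, 0) → (13, 3)) × (paths (13, 3) → (16, 19)) = C(16, 13) · C(19, 3) = 560 · 969 = 542640. Avoidance count = 4059928950 − 542640 = 4059386310.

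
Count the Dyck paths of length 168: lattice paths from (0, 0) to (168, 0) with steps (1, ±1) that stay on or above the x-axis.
C_84 = 270557451039395118028642463289168566420671280440

These Dyck paths are counted by the Catalan number C_n = (1/(n + 1)) · C(2n, n). For n = 84: C_84 = (1/85) · C(168, 84) = 22997383338348585032434609379579328145757058837400/85 = 270557451039395118028642463289168566420671280440.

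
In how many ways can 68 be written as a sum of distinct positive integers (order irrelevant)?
q(68) = 24576

A partition into distinct parts is a strictly decreasing sequence summing to n. The recurrence d(n, m) = d(n, m−1) + d(n−m, m−1) (use part m at most once) with q(n) = d(n, n) gives q(68) = 24576. (Euler's theorem: # distinct-part partitions = # odd-part partitions.)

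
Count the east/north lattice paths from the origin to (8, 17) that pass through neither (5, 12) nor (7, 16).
Number of paths = 430373

Inclusion–exclusion. Total paths: C(25, 8) = 1081575. Through P₁: C(17, 5)·C(8, 3) = 346528. Through P₂: C(23, 7)·C(2, 1) = 490314. Since P₁ is strictly southwest of P₂, a monotone path through both must visit P₁ then P₂; paths through both = C(17, 5)·C(6, 2)·C(2, 1) = 185640. Avoid both = 1081575 − 346528 − 490314 + 185640 = 430373.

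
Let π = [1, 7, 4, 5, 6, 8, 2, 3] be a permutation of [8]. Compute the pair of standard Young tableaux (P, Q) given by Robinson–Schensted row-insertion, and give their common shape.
P = [1, 2, 3, 6, 8] / [4, 5] / [7];  Q = [1, 2, 4, 5, 6] / [3, 8] / [7];  common shape = (5, 2, 1)

Row-insert the values π_1, π_2, … into P one at a time, bumping the leftmost entry strictly greater than the inserted value down to the next row. The recording tableau Q records, in position (i, j), the step at which that cell was added to P.
  Insert 1 (step 1): P = [1];  Q = [1]
  Insert 7 (step 2): P = [1, 7];  Q = [1, 2]
  Insert 4 (step 3): P = [1, 4] / [7];  Q = [1, 2] / [3]
  Insert 5 (step 4): P = [1, 4, 5] / [7];  Q = [1, 2, 4] / [3]
  Insert 6 (step 5): P = [1, 4, 5, 6] / [7];  Q = [1, 2, 4, 5] / [3]
  Insert 8 (step 6): P = [1, 4, 5, 6, 8] / [7];  Q = [1, 2, 4, 5, 6] / [3]
  Insert 2 (step 7): P = [1, 2, 5, 6, 8] / [4] / [7];  Q = [1, 2, 4, 5, 6] / [3] / [7]
  Insert 3 (step 8): P = [1, 2, 3, 6, 8] / [4, 5] / [7];  Q = [1, 2, 4, 5, 6] / [3, 8] / [7]
Final shape: (5, 2, 1).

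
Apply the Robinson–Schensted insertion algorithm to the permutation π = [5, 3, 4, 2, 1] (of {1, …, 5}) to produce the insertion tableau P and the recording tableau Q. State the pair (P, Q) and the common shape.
P = [1, 4] / [2] / [3] / [5];  Q = [1, 3] / [2] / [4] / [5];  common shape = (2, 1, 1, 1)

Row-insert the values π_1, π_2, … into P one at a time, bumping the leftmost entry strictly greater than the inserted value down to the next row. The recording tableau Q records, in position (i, j), the step at which that cell was added to P.
  Insert 5 (step 1): P = [5];  Q = [1]
  Insert 3 (step 2): P = [3] / [5];  Q = [1] / [2]
  Insert 4 (step 3): P = [3, 4] / [5];  Q = [1, 3] / [2]
  Insert 2 (step 4): P = [2, 4] / [3] / [5];  Q = [1, 3] / [2] / [4]
  Insert 1 (step 5): P = [1, 4] / [2] / [3] / [5];  Q = [1, 3] / [2] / [4] / [5]
Final shape: (2, 1, 1, 1).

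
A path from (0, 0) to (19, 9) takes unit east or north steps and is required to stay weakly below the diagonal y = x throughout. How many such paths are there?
Number of paths = 3798795

By the reflection principle (André's argument), the number of monotone paths to (19, 9) with n ≤ m that never go above y = x is C(28, 19) − C(28, 20) = 6906900 − 3108105 = 3798795.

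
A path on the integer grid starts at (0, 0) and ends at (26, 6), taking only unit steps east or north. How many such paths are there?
Number of paths = 906192

A monotone lattice path from (0, 0) to (26, 6) consists of 26 east steps and 6 north steps in some order, so it is determined by which 26 of the 32 steps are east. The count is C(32, 26) = 906192.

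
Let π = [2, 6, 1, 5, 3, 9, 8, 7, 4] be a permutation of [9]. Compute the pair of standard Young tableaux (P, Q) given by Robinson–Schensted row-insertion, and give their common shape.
P = [1, 3, 4] / [2, 5, 7] / [6, 8] / [9];  Q = [1, 2, 6] / [3, 4, 7] / [5, 8] / [9];  common shape = (3, 3, 2, 1)

Row-insert the values π_1, π_2, … into P one at a time, bumping the leftmost entry strictly greater than the inserted value down to the next row. The recording tableau Q records, in position (i, j), the step at which that cell was added to P.
  Insert 2 (step 1): P = [2];  Q = [1]
  Insert 6 (step 2): P = [2, 6];  Q = [1, 2]
  Insert 1 (step 3): P = [1, 6] / [2];  Q = [1, 2] / [3]
  Insert 5 (step 4): P = [1, 5] / [2, 6];  Q = [1, 2] / [3, 4]
  Insert 3 (step 5): P = [1, 3] / [2, 5] / [6];  Q = [1, 2] / [3, 4] / [5]
  Insert 9 (step 6): P = [1, 3, 9] / [2, 5] / [6];  Q = [1, 2, 6] / [3, 4] / [5]
  Insert 8 (step 7): P = [1, 3, 8] / [2, 5, 9] / [6];  Q = [1, 2, 6] / [3, 4, 7] / [5]
  Insert 7 (step 8): P = [1, 3, 7] / [2, 5, 8] / [6, 9];  Q = [1, 2, 6] / [3, 4, 7] / [5, 8]
  Insert 4 (step 9): P = [1, 3, 4] / [2, 5, 7] / [6, 8] / [9];  Q = [1, 2, 6] / [3, 4, 7] / [5, 8] / [9]
Final shape: (3, 3, 2, 1).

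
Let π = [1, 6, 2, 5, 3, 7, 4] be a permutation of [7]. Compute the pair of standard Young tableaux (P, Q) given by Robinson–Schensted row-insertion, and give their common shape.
P = [1, 2, 3, 4] / [5, 7] / [6];  Q = [1, 2, 4, 6] / [3, 7] / [5];  common shape = (4, 2, 1)

Row-insert the values π_1, π_2, … into P one at a time, bumping the leftmost entry strictly greater than the inserted value down to the next row. The recording tableau Q records, in position (i, j), the step at which that cell was added to P.
  Insert 1 (step 1): P = [1];  Q = [1]
  Insert 6 (step 2): P = [1, 6];  Q = [1, 2]
  Insert 2 (step 3): P = [1, 2] / [6];  Q = [1, 2] / [3]
  Insert 5 (step 4): P = [1, 2, 5] / [6];  Q = [1, 2, 4] / [3]
  Insert 3 (step 5): P = [1, 2, 3] / [5] / [6];  Q = [1, 2, 4] / [3] / [5]
  Insert 7 (step 6): P = [1, 2, 3, 7] / [5] / [6];  Q = [1, 2, 4, 6] / [3] / [5]
  Insert 4 (step 7): P = [1, 2, 3, 4] / [5, 7] / [6];  Q = [1, 2, 4, 6] / [3, 7] / [5]
Final shape: (4, 2, 1).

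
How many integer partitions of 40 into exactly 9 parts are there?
p(40, 9 parts) = 3589

Partitions of n into exactly k parts are in bijection with partitions of n − k into at most k parts (subtract 1 from each part). So p(40, exactly 9) = p(31, parts ≤ 9). Computing via the recurrence p(m, j) = p(m, j−1) + p(m−j, j) gives 3589.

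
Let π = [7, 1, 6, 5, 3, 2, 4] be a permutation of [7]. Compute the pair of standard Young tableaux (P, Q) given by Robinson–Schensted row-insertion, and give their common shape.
P = [1, 2, 4] / [3] / [5] / [6] / [7];  Q = [1, 3, 7] / [2] / [4] / [5] / [6];  common shape = (3, 1, 1, 1, 1)

Row-insert the values π_1, π_2, … into P one at a time, bumping the leftmost entry strictly greater than the inserted value down to the next row. The recording tableau Q records, in position (i, j), the step at which that cell was added to P.
  Insert 7 (step 1): P = [7];  Q = [1]
  Insert 1 (step 2): P = [1] / [7];  Q = [1] / [2]
  Insert 6 (step 3): P = [1, 6] / [7];  Q = [1, 3] / [2]
  Insert 5 (step 4): P = [1, 5] / [6] / [7];  Q = [1, 3] / [2] / [4]
  Insert 3 (step 5): P = [1, 3] / [5] / [6] / [7];  Q = [1, 3] / [2] / [4] / [5]
  Insert 2 (step 6): P = [1, 2] / [3] / [5] / [6] / [7];  Q = [1, 3] / [2] / [4] / [5] / [6]
  Insert 4 (step 7): P = [1, 2, 4] / [3] / [5] / [6] / [7];  Q = [1, 3, 7] / [2] / [4] / [5] / [6]
Final shape: (3, 1, 1, 1, 1).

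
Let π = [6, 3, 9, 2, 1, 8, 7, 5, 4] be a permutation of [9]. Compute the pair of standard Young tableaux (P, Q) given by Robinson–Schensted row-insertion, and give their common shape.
P = [1, 4] / [2, 5] / [3, 7] / [6, 8] / [9];  Q = [1, 3] / [2, 6] / [4, 7] / [5, 8] / [9];  common shape = (2, 2, 2, 2, 1)

Row-insert the values π_1, π_2, … into P one at a time, bumping the leftmost entry strictly greater than the inserted value down to the next row. The recording tableau Q records, in position (i, j), the step at which that cell was added to P.
  Insert 6 (step 1): P = [6];  Q = [1]
  Insert 3 (step 2): P = [3] / [6];  Q = [1] / [2]
  Insert 9 (step 3): P = [3, 9] / [6];  Q = [1, 3] / [2]
  Insert 2 (step 4): P = [2, 9] / [3] / [6];  Q = [1, 3] / [2] / [4]
  Insert 1 (step 5): P = [1, 9] / [2] / [3] / [6];  Q = [1, 3] / [2] / [4] / [5]
  Insert 8 (step 6): P = [1, 8] / [2, 9] / [3] / [6];  Q = [1, 3] / [2, 6] / [4] / [5]
  Insert 7 (step 7): P = [1, 7] / [2, 8] / [3, 9] / [6];  Q = [1, 3] / [2, 6] / [4, 7] / [5]
  Insert 5 (step 8): P = [1, 5] / [2, 7] / [3, 8] / [6, 9];  Q = [1, 3] / [2, 6] / [4, 7] / [5, 8]
  Insert 4 (step 9): P = [1, 4] / [2, 5] / [3, 7] / [6, 8] / [9];  Q = [1, 3] / [2, 6] / [4, 7] / [5, 8] / [9]
Final shape: (2, 2, 2, 2, 1).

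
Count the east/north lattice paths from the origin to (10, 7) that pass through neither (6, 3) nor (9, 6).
Number of paths = 6918

Inclusion–exclusion. Total paths: C(17, 10) = 19448. Through P₁: C(9, 6)·C(8, 4) = 5880. Through P₂: C(15, 9)·C(2, 1) = 10010. Since P₁ is strictly southwest of P₂, a monotone path through both must visit P₁ then P₂; paths through both = C(9, 6)·C(6, 3)·C(2, 1) = 3360. Avoid both = 19448 − 5880 − 10010 + 3360 = 6918.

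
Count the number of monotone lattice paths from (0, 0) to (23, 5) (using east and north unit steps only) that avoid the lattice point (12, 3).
Number of paths = 62790

Total paths from (0, 0) to (23, 5): C(28, 23) = 98280. Paths through (12, 3): (paths (0, 0) → (12, 3)) × (paths (12, 3) → (23, 5)) = C(15, 12) · C(13, 11) = 455 · 78 = 35490. Avoidance count = 98280 − 35490 = 62790.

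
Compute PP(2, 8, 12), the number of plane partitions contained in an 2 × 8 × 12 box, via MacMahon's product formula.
PP(2, 8, 12) = 2848181700

Evaluate the triple product over i = 1..2, j = 1..8, k = 1..12. The factors are (2/1) · (3/2) · (4/3) · (5/4) · (6/5) · (7/6) · (8/7) · (9/8) · … (192 factors total). The numerators and denominators telescope so the product is an integer; carrying out the multiplication exactly gives PP(2, 8, 12) = 2848181700.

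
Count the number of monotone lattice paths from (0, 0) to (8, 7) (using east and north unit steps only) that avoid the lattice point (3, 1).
Number of paths = 4587

Total paths from (0, 0) to (8, 7): C(15, 8) = 6435. Paths through (3, 1): (paths (0, 0) → (3, 1)) × (paths (3, 1) → (8, 7)) = C(4, 3) · C(11, 5) = 4 · 462 = 1848. Avoidance count = 6435 − 1848 = 4587.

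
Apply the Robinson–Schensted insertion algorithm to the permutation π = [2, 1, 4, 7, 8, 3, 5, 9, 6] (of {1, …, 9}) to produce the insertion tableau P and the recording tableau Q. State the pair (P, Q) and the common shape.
P = [1, 3, 5, 6, 9] / [2, 4, 7, 8];  Q = [1, 3, 4, 5, 8] / [2, 6, 7, 9];  common shape = (5, 4)

Row-insert the values π_1, π_2, … into P one at a time, bumping the leftmost entry strictly greater than the inserted value down to the next row. The recording tableau Q records, in position (i, j), the step at which that cell was added to P.
  Insert 2 (step 1): P = [2];  Q = [1]
  Insert 1 (step 2): P = [1] / [2];  Q = [1] / [2]
  Insert 4 (step 3): P = [1, 4] / [2];  Q = [1, 3] / [2]
  Insert 7 (step 4): P = [1, 4, 7] / [2];  Q = [1, 3, 4] / [2]
  Insert 8 (step 5): P = [1, 4, 7, 8] / [2];  Q = [1, 3, 4, 5] / [2]
  Insert 3 (step 6): P = [1, 3, 7, 8] / [2, 4];  Q = [1, 3, 4, 5] / [2, 6]
  Insert 5 (step 7): P = [1, 3, 5, 8] / [2, 4, 7];  Q = [1, 3, 4, 5] / [2, 6, 7]
  Insert 9 (step 8): P = [1, 3, 5, 8, 9] / [2, 4, 7];  Q = [1, 3, 4, 5, 8] / [2, 6, 7]
  Insert 6 (step 9): P = [1, 3, 5, 6, 9] / [2, 4, 7, 8];  Q = [1, 3, 4, 5, 8] / [2, 6, 7, 9]
Final shape: (5, 4).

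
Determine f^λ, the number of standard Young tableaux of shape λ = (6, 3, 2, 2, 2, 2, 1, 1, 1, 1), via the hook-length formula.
# SYT of shape (6, 3, 2, 2, 2, 2, 1, 1, 1, 1) = 98760480

Hook-length formula: f^λ = n! / Π hook(c), product over all cells c of the Young diagram. For λ = (6, 3, 2, 2, 2, 2, 1, 1, 1, 1), n = 21 boxes. Hook lengths by row (left-to-right, top-to-bottom): [15, 10, 5, 3, 2, 1]; [11, 6, 1]; [9, 4]; [8, 3]; [7, 2]; [6, 1]; [4]; [3]; [2]; [1]. Product of hooks = 517321728000. So f^λ = 21! / 517321728000 = 51090942171709440000 / 517321728000 = 98760480.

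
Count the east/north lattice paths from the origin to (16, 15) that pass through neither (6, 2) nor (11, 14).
Number of paths = 242801531

Inclusion–exclusion. Total paths: C(31, 16) = 300540195. Through P₁: C(8, 6)·C(23, 10) = 32033848. Through P₂: C(25, 11)·C(6, 5) = 26744400. Since P₁ is strictly southwest of P₂, a monotone path through both must visit P₁ then P₂; paths through both = C(8, 6)·C(17, 5)·C(6, 5) = 1039584. Avoid both = 300540195 − 32033848 − 26744400 + 1039584 = 242801531.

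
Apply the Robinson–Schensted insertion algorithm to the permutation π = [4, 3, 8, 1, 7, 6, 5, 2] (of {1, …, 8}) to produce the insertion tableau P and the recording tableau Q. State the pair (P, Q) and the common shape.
P = [1, 2] / [3, 5] / [4, 6] / [7] / [8];  Q = [1, 3] / [2, 5] / [4, 6] / [7] / [8];  common shape = (2, 2, 2, 1, 1)

Row-insert the values π_1, π_2, … into P one at a time, bumping the leftmost entry strictly greater than the inserted value down to the next row. The recording tableau Q records, in position (i, j), the step at which that cell was added to P.
  Insert 4 (step 1): P = [4];  Q = [1]
  Insert 3 (step 2): P = [3] / [4];  Q = [1] / [2]
  Insert 8 (step 3): P = [3, 8] / [4];  Q = [1, 3] / [2]
  Insert 1 (step 4): P = [1, 8] / [3] / [4];  Q = [1, 3] / [2] / [4]
  Insert 7 (step 5): P = [1, 7] / [3, 8] / [4];  Q = [1, 3] / [2, 5] / [4]
  Insert 6 (step 6): P = [1, 6] / [3, 7] / [4, 8];  Q = [1, 3] / [2, 5] / [4, 6]
  Insert 5 (step 7): P = [1, 5] / [3, 6] / [4, 7] / [8];  Q = [1, 3] / [2, 5] / [4, 6] / [7]
  Insert 2 (step 8): P = [1, 2] / [3, 5] / [4, 6] / [7] / [8];  Q = [1, 3] / [2, 5] / [4, 6] / [7] / [8]
Final shape: (2, 2, 2, 1, 1).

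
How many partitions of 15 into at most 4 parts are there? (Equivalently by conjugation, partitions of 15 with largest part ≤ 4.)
p(15, parts ≤ 4) = 54

Partitions of 15 with all parts ≤ 4: 4+4+4+3, 4+4+4+2+1, 4+4+4+1+1+1, 4+4+3+3+1, 4+4+3+2+2, 4+4+3+2+1+1, 4+4+3+1+1+1+1, 4+4+2+2+2+1, 4+4+2+2+1+1+1, 4+4+2+1+1+1+1+1, 4+4+1+1+1+1+1+1+1, 4+3+3+3+2, 4+3+3+3+1+1, 4+3+3+2+2+1, 4+3+3+2+1+1+1, 4+3+3+1+1+1+1+1, 4+3+2+2+2+2, 4+3+2+2+2+1+1, 4+3+2+2+1+1+1+1, 4+3+2+1+1+1+1+1+1, 4+3+1+1+1+1+1+1+1+1, 4+2+2+2+2+2+1, 4+2+2+2+2+1+1+1, 4+2+2+2+1+1+1+1+1, 4+2+2+1+1+1+1+1+1+1, 4+2+1+1+1+1+1+1+1+1+1, 4+1+1+1+1+1+1+1+1+1+1+1, 3+3+3+3+3, 3+3+3+3+2+1, 3+3+3+3+1+1+1, … (54 total). Count = 54.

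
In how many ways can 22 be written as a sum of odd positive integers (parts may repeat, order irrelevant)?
p_odd(22) = 89

Enumerate partitions using only odd parts via the recurrence o(n, m) = o(n, m−2) + o(n−m, m) over odd m, starting from the largest odd part ≤ n. This gives p_odd(22) = 89. (Euler's theorem: equals the count of distinct-part partitions.)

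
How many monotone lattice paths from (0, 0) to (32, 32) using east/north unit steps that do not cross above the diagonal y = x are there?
C_32 = 55534064877048198

These NE paths below the diagonal are counted by the Catalan number C_n = (1/(n + 1)) · C(2n, n). For n = 32: C_32 = (1/33) · C(64, 32) = 1832624140942590534/33 = 55534064877048198.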